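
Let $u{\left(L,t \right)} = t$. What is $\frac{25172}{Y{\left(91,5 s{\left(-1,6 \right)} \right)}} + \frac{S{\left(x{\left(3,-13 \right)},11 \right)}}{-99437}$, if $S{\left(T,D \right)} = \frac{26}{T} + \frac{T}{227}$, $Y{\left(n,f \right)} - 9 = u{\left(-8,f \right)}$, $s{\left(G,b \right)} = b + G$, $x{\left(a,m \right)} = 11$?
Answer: $\frac{3125030560363}{4221001213} \approx 740.35$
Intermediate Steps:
$s{\left(G,b \right)} = G + b$
$Y{\left(n,f \right)} = 9 + f$
$S{\left(T,D \right)} = \frac{26}{T} + \frac{T}{227}$ ($S{\left(T,D \right)} = \frac{26}{T} + T \frac{1}{227} = \frac{26}{T} + \frac{T}{227}$)
$\frac{25172}{Y{\left(91,5 s{\left(-1,6 \right)} \right)}} + \frac{S{\left(x{\left(3,-13 \right)},11 \right)}}{-99437} = \frac{25172}{9 + 5 \left(-1 + 6\right)} + \frac{\frac{26}{11} + \frac{1}{227} \cdot 11}{-99437} = \frac{25172}{9 + 5 \cdot 5} + \left(26 \cdot \frac{1}{11} + \frac{11}{227}\right) \left(- \frac{1}{99437}\right) = \frac{25172}{9 + 25} + \left(\frac{26}{11} + \frac{11}{227}\right) \left(- \frac{1}{99437}\right) = \frac{25172}{34} + \frac{6023}{2497} \left(- \frac{1}{99437}\right) = 25172 \cdot \frac{1}{34} - \frac{6023}{248294189} = \frac{12586}{17} - \frac{6023}{248294189} = \frac{3125030560363}{4221001213}$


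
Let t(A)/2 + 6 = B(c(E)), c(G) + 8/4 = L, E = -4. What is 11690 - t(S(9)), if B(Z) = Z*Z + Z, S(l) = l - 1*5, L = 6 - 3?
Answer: 11698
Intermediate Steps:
L = 3
c(G) = 1 (c(G) = -2 + 3 = 1)
S(l) = -5 + l (S(l) = l - 5 = -5 + l)
B(Z) = Z + Z**2 (B(Z) = Z**2 + Z = Z + Z**2)
t(A) = -8 (t(A) = -12 + 2*(1*(1 + 1)) = -12 + 2*(1*2) = -12 + 2*2 = -12 + 4 = -8)
11690 - t(S(9)) = 11690 - 1*(-8) = 11690 + 8 = 11698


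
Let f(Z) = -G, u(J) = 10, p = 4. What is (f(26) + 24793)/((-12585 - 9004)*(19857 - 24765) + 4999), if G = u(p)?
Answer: 24783/105963811 ≈ 0.00023388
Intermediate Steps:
G = 10
f(Z) = -10 (f(Z) = -1*10 = -10)
(f(26) + 24793)/((-12585 - 9004)*(19857 - 24765) + 4999) = (-10 + 24793)/((-12585 - 9004)*(19857 - 24765) + 4999) = 24783/(-21589*(-4908) + 4999) = 24783/(105958812 + 4999) = 24783/105963811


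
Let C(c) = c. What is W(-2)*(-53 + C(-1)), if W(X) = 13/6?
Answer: -117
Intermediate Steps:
W(X) = 13/6 (W(X) = 13*(⅙) = 13/6)
W(-2)*(-53 + C(-1)) = 13*(-53 - 1)/6 = (13/6)*(-54) = -117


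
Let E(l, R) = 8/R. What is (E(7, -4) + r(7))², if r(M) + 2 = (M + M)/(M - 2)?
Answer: 36/25 ≈ 1.4400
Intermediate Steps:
r(M) = -2 + 2*M/(-2 + M) (r(M) = -2 + (M + M)/(M - 2) = -2 + (2*M)/(-2 + M) = -2 + 2*M/(-2 + M))
(E(7, -4) + r(7))² = (8/(-4) + 4/(-2 + 7))² = (8*(-¼) + 4/5)² = (-2 + 4*(⅕))² = (-2 + ⅘)² = (-6/5)² = 36/25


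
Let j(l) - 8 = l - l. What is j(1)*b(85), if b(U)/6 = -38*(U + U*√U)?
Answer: -155040 - 155040*√85 ≈ -1.5844e+6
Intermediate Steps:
b(U) = -228*U - 228*U^(3/2) (b(U) = 6*(-38*(U + U*√U)) = 6*(-38*(U + U^(3/2))) = 6*(-38*U - 38*U^(3/2)) = -228*U - 228*U^(3/2))
j(l) = 8 (j(l) = 8 + (l - l) = 8 + 0 = 8)
j(1)*b(85) = 8*(-228*85 - 19380*√85) = 8*(-19380 - 19380*√85) = -155040 - 155040*√85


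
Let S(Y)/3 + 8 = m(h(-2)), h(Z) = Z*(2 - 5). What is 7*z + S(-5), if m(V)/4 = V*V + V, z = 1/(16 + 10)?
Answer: 12487/26 ≈ 480.27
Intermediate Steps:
h(Z) = -3*Z (h(Z) = Z*(-3) = -3*Z)
z = 1/26 ≈ 0.038462
m(V) = 4*V + 4*V² (m(V) = 4*(V*V + V) = 4*(V² + V) = 4*(V + V²) = 4*V + 4*V²)
S(Y) = 480 (S(Y) = -24 + 3*(4*(-3*(-2))*(1 - 3*(-2))) = -24 + 3*(4*6*(1 + 6)) = -24 + 3*(4*6*7) = -24 + 3*168 = -24 + 504 = 480)
7*z + S(-5) = 7*(1/26) + 480 = 7/26 + 480 = 12487/26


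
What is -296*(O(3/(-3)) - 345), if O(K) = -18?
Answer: 107448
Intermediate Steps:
-296*(O(3/(-3)) - 345) = -296*(-18 - 345) = -296*(-363) = 107448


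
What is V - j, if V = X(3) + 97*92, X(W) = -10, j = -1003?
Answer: 9917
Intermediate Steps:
V = 8914 (V = -10 + 97*92 = -10 + 8924 = 8914)
V - j = 8914 - 1*(-1003) = 8914 + 1003 = 9917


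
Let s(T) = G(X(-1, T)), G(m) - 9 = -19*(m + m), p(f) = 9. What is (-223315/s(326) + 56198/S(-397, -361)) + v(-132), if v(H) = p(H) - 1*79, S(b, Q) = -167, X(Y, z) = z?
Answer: -803091947/2067293 ≈ -388.48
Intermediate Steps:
G(m) = 9 - 38*m (G(m) = 9 - 19*(m + m) = 9 - 38*m)
s(T) = 9 - 38*T
v(H) = -70 (v(H) = 9 - 1*79 = 9 - 79 = -70)
(-223315/s(326) + 56198/S(-397, -361)) + v(-132) = (-223315/(9 - 38*326) + 56198/(-167)) - 70 = (-223315/(9 - 12388) + 56198*(-1/167)) - 70 = (-223315/(-12379) - 56198/167) - 70 = (-223315*(-1/12379) - 56198/167) - 70 = (223315/12379 - 56198/167) - 70 = -658381437/2067293 - 70 = -803091947/2067293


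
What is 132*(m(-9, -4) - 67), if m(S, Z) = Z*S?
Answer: -4092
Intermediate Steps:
m(S, Z) = S*Z
132*(m(-9, -4) - 67) = 132*(-9*(-4) - 67) = 132*(36 - 67) = 132*(-31) = -4092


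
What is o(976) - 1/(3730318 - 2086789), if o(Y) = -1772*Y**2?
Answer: -2774218889407489/1643529 ≈ -1.6880e+9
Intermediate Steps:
o(976) - 1/(3730318 - 2086789) = -1772*976**2 - 1/(3730318 - 2086789) = -1772*952576 - 1/1643529 = -1687964672 - 1*1/1643529 = -1687964672 - 1/1643529 = -2774218889407489/1643529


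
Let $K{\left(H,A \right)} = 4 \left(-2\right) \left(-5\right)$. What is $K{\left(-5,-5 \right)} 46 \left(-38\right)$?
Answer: $-69920$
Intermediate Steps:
$K{\left(H,A \right)} = 40$ ($K{\left(H,A \right)} = \left(-8\right) \left(-5\right) = 40$)
$K{\left(-5,-5 \right)} 46 \left(-38\right) = 40 \cdot 46 \left(-38\right) = 1840 \left(-38\right) = -69920$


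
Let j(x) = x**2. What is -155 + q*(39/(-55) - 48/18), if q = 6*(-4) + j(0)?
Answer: -4069/55 ≈ -73.982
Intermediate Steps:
q = -24 (q = 6*(-4) + 0**2 = -24 + 0 = -24)
-155 + q*(39/(-55) - 48/18) = -155 - 24*(39/(-55) - 48/18) = -155 - 24*(39*(-1/55) - 48*1/18) = -155 - 24*(-39/55 - 8/3) = -155 - 24*(-557/165) = -155 + 4456/55 = -4069/55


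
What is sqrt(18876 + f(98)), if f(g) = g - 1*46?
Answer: 52*sqrt(7) ≈ 137.58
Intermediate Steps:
f(g) = -46 + g (f(g) = g - 46 = -46 + g)
sqrt(18876 + f(98)) = sqrt(18876 + (-46 + 98)) = sqrt(18876 + 52) = sqrt(18928) = 52*sqrt(7)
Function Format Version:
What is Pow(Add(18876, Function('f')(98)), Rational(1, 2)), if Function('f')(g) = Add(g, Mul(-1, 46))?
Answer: Mul(52, Pow(7, Rational(1, 2))) ≈ 137.58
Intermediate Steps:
Function('f')(g) = Add(-46, g) (Function('f')(g) = Add(g, -46) = Add(-46, g))
Pow(Add(18876, Function('f')(98)), Rational(1, 2)) = Pow(Add(18876, Add(-46, 98)), Rational(1, 2)) = Pow(Add(18876, 52), Rational(1, 2)) = Pow(18928, Rational(1, 2)) = Mul(52, Pow(7, Rational(1, 2)))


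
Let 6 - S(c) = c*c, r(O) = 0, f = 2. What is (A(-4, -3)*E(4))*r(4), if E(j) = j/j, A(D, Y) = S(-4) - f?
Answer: 0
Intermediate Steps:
S(c) = 6 - c**2 (S(c) = 6 - c*c = 6 - c**2)
A(D, Y) = -12 (A(D, Y) = (6 - 1*(-4)**2) - 1*2 = (6 - 1*16) - 2 = (6 - 16) - 2 = -10 - 2 = -12)
E(j) = 1
(A(-4, -3)*E(4))*r(4) = -12*1*0 = -12*0 = 0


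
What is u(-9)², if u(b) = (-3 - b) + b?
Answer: 9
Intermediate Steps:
u(b) = -3
u(-9)² = (-3)² = 9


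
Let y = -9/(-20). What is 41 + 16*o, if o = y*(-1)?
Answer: 169/5 ≈ 33.800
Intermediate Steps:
y = 9/20 (y = -9*(-1/20) = 9/20 ≈ 0.45000)
o = -9/20 (o = (9/20)*(-1) = -9/20 ≈ -0.45000)
41 + 16*o = 41 + 16*(-9/20) = 41 - 36/5 = 169/5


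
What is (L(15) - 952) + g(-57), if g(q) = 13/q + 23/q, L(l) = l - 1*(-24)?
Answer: -17359/19 ≈ -913.63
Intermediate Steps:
L(l) = 24 + l (L(l) = l + 24 = 24 + l)
g(q) = 36/q
(L(15) - 952) + g(-57) = ((24 + 15) - 952) + 36/(-57) = (39 - 952) + 36*(-1/57) = -913 - 12/19 = -17359/19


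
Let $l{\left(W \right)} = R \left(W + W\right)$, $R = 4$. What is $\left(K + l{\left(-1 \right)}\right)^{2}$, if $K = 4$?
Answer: $16$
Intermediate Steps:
$l{\left(W \right)} = 8 W$ ($l{\left(W \right)} = 4 \left(W + W\right) = 4 \cdot 2 W = 8 W$)
$\left(K + l{\left(-1 \right)}\right)^{2} = \left(4 + 8 \left(-1\right)\right)^{2} = \left(4 - 8\right)^{2} = \left(-4\right)^{2} = 16$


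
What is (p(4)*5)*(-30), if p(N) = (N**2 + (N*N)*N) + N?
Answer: -12600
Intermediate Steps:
p(N) = N + N**2 + N**3 (p(N) = (N**2 + N**2*N) + N = (N**2 + N**3) + N = N + N**2 + N**3)
(p(4)*5)*(-30) = ((4*(1 + 4 + 4**2))*5)*(-30) = ((4*(1 + 4 + 16))*5)*(-30) = ((4*21)*5)*(-30) = (84*5)*(-30) = 420*(-30) = -12600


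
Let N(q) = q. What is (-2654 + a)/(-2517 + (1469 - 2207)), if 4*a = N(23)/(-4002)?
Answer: 369437/453096 ≈ 0.81536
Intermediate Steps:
a = -1/696 (a = (23/(-4002))/4 = (23*(-1/4002))/4 = (1/4)*(-1/174) = -1/696 ≈ -0.0014368)
(-2654 + a)/(-2517 + (1469 - 2207)) = (-2654 - 1/696)/(-2517 + (1469 - 2207)) = -1847185/(696*(-2517 - 738)) = -1847185/696/(-3255) = -1847185/696*(-1/3255) = 369437/453096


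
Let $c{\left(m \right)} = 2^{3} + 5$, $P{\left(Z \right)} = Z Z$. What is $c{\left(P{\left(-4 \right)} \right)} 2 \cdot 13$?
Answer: $338$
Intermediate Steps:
$P{\left(Z \right)} = Z^{2}$
$c{\left(m \right)} = 13$ ($c{\left(m \right)} = 8 + 5 = 13$)
$c{\left(P{\left(-4 \right)} \right)} 2 \cdot 13 = 13 \cdot 2 \cdot 13 = 26 \cdot 13 = 338$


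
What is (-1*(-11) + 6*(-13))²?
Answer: 4489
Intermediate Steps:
(-1*(-11) + 6*(-13))² = (11 - 78)² = (-67)² = 4489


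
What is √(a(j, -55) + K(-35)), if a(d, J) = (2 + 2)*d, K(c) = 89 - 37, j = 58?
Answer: 2*√71 ≈ 16.852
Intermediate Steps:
K(c) = 52
a(d, J) = 4*d
√(a(j, -55) + K(-35)) = √(4*58 + 52) = √(232 + 52) = √284 = 2*√71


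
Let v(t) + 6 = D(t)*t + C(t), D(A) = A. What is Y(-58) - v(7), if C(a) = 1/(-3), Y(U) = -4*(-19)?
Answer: 100/3 ≈ 33.333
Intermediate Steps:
Y(U) = 76
C(a) = -1/3
v(t) = -19/3 + t**2 (v(t) = -6 + (t*t - 1/3) = -6 + (t**2 - 1/3) = -6 + (-1/3 + t**2) = -19/3 + t**2)
Y(-58) - v(7) = 76 - (-19/3 + 7**2) = 76 - (-19/3 + 49) = 76 - 1*128/3 = 76 - 128/3 = 100/3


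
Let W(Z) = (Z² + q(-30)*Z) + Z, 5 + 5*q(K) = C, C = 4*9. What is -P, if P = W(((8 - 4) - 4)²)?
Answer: 0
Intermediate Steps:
C = 36
q(K) = 31/5 (q(K) = -1 + (⅕)*36 = -1 + 36/5 = 31/5)
W(Z) = Z² + 36*Z/5 (W(Z) = (Z² + 31*Z/5) + Z = Z² + 36*Z/5)
P = 0 (P = ((8 - 4) - 4)²*(36 + 5*((8 - 4) - 4)²)/5 = (4 - 4)²*(36 + 5*(4 - 4)²)/5 = (⅕)*0²*(36 + 5*0²) = (⅕)*0*(36 + 5*0) = (⅕)*0*(36 + 0) = (⅕)*0*36 = 0)
-P = -1*0 = 0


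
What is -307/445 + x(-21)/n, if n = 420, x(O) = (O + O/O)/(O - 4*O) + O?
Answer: -1744171/2354940 ≈ -0.74064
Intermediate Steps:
x(O) = O - (1 + O)/(3*O) (x(O) = (O + 1)/((-3*O)) + O = (1 + O)*(-1/(3*O)) + O = -(1 + O)/(3*O) + O = O - (1 + O)/(3*O))
-307/445 + x(-21)/n = -307/445 + (-1/3 - 21 - 1/3/(-21))/420 = -307*1/445 + (-1/3 - 21 - 1/3*(-1/21))*(1/420) = -307/445 + (-1/3 - 21 + 1/63)*(1/420) = -307/445 - 1343/63*1/420 = -307/445 - 1343/26460 = -1744171/2354940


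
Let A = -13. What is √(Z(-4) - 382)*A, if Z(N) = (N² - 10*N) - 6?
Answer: -26*I*√83 ≈ -236.87*I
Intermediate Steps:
Z(N) = -6 + N² - 10*N
√(Z(-4) - 382)*A = √((-6 + (-4)² - 10*(-4)) - 382)*(-13) = √((-6 + 16 + 40) - 382)*(-13) = √(50 - 382)*(-13) = √(-332)*(-13) = (2*I*√83)*(-13) = -26*I*√83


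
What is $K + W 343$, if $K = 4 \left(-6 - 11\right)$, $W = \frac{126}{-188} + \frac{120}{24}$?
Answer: $\frac{133209}{94} \approx 1417.1$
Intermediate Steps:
$W = \frac{407}{94}$ ($W = 126 \left(- \frac{1}{188}\right) + 120 \cdot \frac{1}{24} = - \frac{63}{94} + 5 = \frac{407}{94} \approx 4.3298$)
$K = -68$ ($K = 4 \left(-17\right) = -68$)
$K + W 343 = -68 + \frac{407}{94} \cdot 343 = -68 + \frac{139601}{94} = \frac{133209}{94}$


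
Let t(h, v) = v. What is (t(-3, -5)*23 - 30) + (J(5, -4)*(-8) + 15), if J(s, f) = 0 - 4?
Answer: -98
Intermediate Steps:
J(s, f) = -4
(t(-3, -5)*23 - 30) + (J(5, -4)*(-8) + 15) = (-5*23 - 30) + (-4*(-8) + 15) = (-115 - 30) + (32 + 15) = -145 + 47 = -98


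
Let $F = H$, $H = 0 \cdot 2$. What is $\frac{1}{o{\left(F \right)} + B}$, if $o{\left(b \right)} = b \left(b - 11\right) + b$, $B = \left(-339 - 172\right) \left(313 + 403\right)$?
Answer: $- \frac{1}{365876} \approx -2.7332 \cdot 10^{-6}$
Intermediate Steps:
$H = 0$
$F = 0$
$B = -365876$ ($B = \left(-511\right) 716 = -365876$)
$o{\left(b \right)} = b + b \left(-11 + b\right)$ ($o{\left(b \right)} = b \left(-11 + b\right) + b = b + b \left(-11 + b\right)$)
$\frac{1}{o{\left(F \right)} + B} = \frac{1}{0 \left(-10 + 0\right) - 365876} = \frac{1}{0 \left(-10\right) - 365876} = \frac{1}{0 - 365876} = \frac{1}{-365876} = - \frac{1}{365876}$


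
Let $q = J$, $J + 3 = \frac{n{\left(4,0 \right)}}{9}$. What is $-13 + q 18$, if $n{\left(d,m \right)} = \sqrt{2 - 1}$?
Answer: $-65$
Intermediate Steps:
$n{\left(d,m \right)} = 1$ ($n{\left(d,m \right)} = \sqrt{1} = 1$)
$J = - \frac{26}{9}$ ($J = -3 + 1 \cdot \frac{1}{9} = -3 + \frac{1}{9} = - \frac{26}{9} \approx -2.8889$)
$q = - \frac{26}{9} \approx -2.8889$
$-13 + q 18 = -13 - 52 = -65$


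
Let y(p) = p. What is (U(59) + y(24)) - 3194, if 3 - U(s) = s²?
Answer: -6648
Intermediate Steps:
U(s) = 3 - s²
(U(59) + y(24)) - 3194 = ((3 - 1*59²) + 24) - 3194 = ((3 - 1*3481) + 24) - 3194 = ((3 - 3481) + 24) - 3194 = (-3478 + 24) - 3194 = -3454 - 3194 = -6648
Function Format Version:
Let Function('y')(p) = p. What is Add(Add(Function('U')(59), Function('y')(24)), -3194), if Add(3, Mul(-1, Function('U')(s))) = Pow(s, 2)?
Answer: -6648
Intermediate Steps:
Function('U')(s) = Add(3, Mul(-1, Pow(s, 2)))
Add(Add(Function('U')(59), Function('y')(24)), -3194) = Add(Add(Add(3, Mul(-1, Pow(59, 2))), 24), -3194) = Add(Add(Add(3, Mul(-1, 3481)), 24), -3194) = Add(Add(Add(3, -3481), 24), -3194) = Add(Add(-3478, 24), -3194) = Add(-3454, -3194) = -6648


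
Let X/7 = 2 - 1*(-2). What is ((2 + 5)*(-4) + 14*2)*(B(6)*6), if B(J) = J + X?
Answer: 0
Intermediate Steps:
X = 28 (X = 7*(2 - 1*(-2)) = 7*(2 + 2) = 7*4 = 28)
B(J) = 28 + J (B(J) = J + 28 = 28 + J)
((2 + 5)*(-4) + 14*2)*(B(6)*6) = ((2 + 5)*(-4) + 14*2)*((28 + 6)*6) = (7*(-4) + 28)*(34*6) = (-28 + 28)*204 = 0*204 = 0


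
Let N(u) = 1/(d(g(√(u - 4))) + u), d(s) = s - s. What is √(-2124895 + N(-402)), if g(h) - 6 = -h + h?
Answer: I*√343391531982/402 ≈ 1457.7*I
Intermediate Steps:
g(h) = 6 (g(h) = 6 + (-h + h) = 6 + 0 = 6)
d(s) = 0
N(u) = 1/u (N(u) = 1/(0 + u) = 1/u)
√(-2124895 + N(-402)) = √(-2124895 + 1/(-402)) = √(-2124895 - 1/402) = √(-854207791/402) = I*√343391531982/402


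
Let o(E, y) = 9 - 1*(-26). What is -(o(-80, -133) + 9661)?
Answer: -9696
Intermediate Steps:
o(E, y) = 35 (o(E, y) = 9 + 26 = 35)
-(o(-80, -133) + 9661) = -(35 + 9661) = -1*9696 = -9696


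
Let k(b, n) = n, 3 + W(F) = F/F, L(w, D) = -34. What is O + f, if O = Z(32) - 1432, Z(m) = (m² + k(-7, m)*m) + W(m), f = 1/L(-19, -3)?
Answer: 20875/34 ≈ 613.97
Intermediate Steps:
W(F) = -2 (W(F) = -3 + F/F = -3 + 1 = -2)
f = -1/34 (f = 1/(-34) = -1/34 ≈ -0.029412)
Z(m) = -2 + 2*m² (Z(m) = (m² + m*m) - 2 = (m² + m²) - 2 = 2*m² - 2 = -2 + 2*m²)
O = 614 (O = (-2 + 2*32²) - 1432 = (-2 + 2*1024) - 1432 = (-2 + 2048) - 1432 = 2046 - 1432 = 614)
O + f = 614 - 1/34 = 20875/34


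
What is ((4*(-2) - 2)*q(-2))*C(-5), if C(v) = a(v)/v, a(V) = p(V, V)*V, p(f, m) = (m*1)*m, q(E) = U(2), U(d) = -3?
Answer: 750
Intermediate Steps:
q(E) = -3
p(f, m) = m² (p(f, m) = m*m = m²)
a(V) = V³ (a(V) = V²*V = V³)
C(v) = v² (C(v) = v³/v = v²)
((4*(-2) - 2)*q(-2))*C(-5) = ((4*(-2) - 2)*(-3))*(-5)² = ((-8 - 2)*(-3))*25 = -10*(-3)*25 = 30*25 = 750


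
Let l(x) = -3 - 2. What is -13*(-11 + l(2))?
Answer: 208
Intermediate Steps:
l(x) = -5
-13*(-11 + l(2)) = -13*(-11 - 5) = -13*(-16) = 208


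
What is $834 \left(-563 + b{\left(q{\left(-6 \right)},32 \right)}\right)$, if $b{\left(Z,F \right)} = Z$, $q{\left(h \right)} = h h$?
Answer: $-439518$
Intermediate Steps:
$q{\left(h \right)} = h^{2}$
$834 \left(-563 + b{\left(q{\left(-6 \right)},32 \right)}\right) = 834 \left(-563 + \left(-6\right)^{2}\right) = 834 \left(-563 + 36\right) = 834 \left(-527\right) = -439518$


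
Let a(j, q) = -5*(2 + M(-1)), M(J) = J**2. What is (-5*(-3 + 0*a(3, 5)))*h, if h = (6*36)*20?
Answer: 64800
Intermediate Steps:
h = 4320 (h = 216*20 = 4320)
a(j, q) = -15 (a(j, q) = -5*(2 + (-1)**2) = -5*(2 + 1) = -5*3 = -15)
(-5*(-3 + 0*a(3, 5)))*h = -5*(-3 + 0*(-15))*4320 = -5*(-3 + 0)*4320 = -5*(-3)*4320 = 15*4320 = 64800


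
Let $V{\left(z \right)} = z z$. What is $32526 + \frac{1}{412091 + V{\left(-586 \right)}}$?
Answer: $\frac{24572970163}{755487} \approx 32526.0$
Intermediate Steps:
$V{\left(z \right)} = z^{2}$
$32526 + \frac{1}{412091 + V{\left(-586 \right)}} = 32526 + \frac{1}{412091 + \left(-586\right)^{2}} = 32526 + \frac{1}{412091 + 343396} = 32526 + \frac{1}{755487} = \frac{24572970163}{755487}$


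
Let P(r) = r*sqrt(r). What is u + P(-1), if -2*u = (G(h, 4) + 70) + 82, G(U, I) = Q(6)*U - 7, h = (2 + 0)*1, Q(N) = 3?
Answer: -151/2 - I ≈ -75.5 - 1.0*I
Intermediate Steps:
P(r) = r**(3/2)
h = 2 (h = 2*1 = 2)
G(U, I) = -7 + 3*U (G(U, I) = 3*U - 7 = -7 + 3*U)
u = -151/2 (u = -(((-7 + 3*2) + 70) + 82)/2 = -(((-7 + 6) + 70) + 82)/2 = -((-1 + 70) + 82)/2 = -(69 + 82)/2 = -1/2*151 = -151/2 ≈ -75.500)
u + P(-1) = -151/2 + (-1)**(3/2) = -151/2 - I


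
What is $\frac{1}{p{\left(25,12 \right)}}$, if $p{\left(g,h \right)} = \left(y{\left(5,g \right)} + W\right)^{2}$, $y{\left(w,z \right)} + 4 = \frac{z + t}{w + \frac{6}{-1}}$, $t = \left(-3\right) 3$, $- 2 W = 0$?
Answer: $\frac{1}{400} \approx 0.0025$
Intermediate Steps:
$W = 0$ ($W = \left(- \frac{1}{2}\right) 0 = 0$)
$t = -9$
$y{\left(w,z \right)} = -4 + \frac{-9 + z}{-6 + w}$ ($y{\left(w,z \right)} = -4 + \frac{z - 9}{w + \frac{6}{-1}} = -4 + \frac{-9 + z}{w + 6 \left(-1\right)} = -4 + \frac{-9 + z}{w - 6} = -4 + \frac{-9 + z}{-6 + w}$)
$p{\left(g,h \right)} = \left(5 - g\right)^{2}$ ($p{\left(g,h \right)} = \left(\frac{15 + g - 20}{-6 + 5} + 0\right)^{2} = \left(\frac{15 + g - 20}{-1} + 0\right)^{2} = \left(- (-5 + g) + 0\right)^{2} = \left(\left(5 - g\right) + 0\right)^{2} = \left(5 - g\right)^{2}$)
$\frac{1}{p{\left(25,12 \right)}} = \frac{1}{\left(-5 + 25\right)^{2}} = \frac{1}{20^{2}} = \frac{1}{400}$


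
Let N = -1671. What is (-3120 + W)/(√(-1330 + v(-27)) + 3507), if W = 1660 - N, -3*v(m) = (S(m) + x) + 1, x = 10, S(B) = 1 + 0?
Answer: 739977/12300383 - 211*I*√1334/12300383 ≈ 0.060159 - 0.00062653*I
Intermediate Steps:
S(B) = 1
v(m) = -4 (v(m) = -((1 + 10) + 1)/3 = -(11 + 1)/3 = -⅓*12 = -4)
W = 3331 (W = 1660 - 1*(-1671) = 1660 + 1671 = 3331)
(-3120 + W)/(√(-1330 + v(-27)) + 3507) = (-3120 + 3331)/(√(-1330 - 4) + 3507) = 211/(√(-1334) + 3507) = 211/(I*√1334 + 3507) = 211/(3507 + I*√1334)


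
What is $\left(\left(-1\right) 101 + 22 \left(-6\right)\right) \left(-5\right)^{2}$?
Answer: $-5825$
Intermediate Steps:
$\left(\left(-1\right) 101 + 22 \left(-6\right)\right) \left(-5\right)^{2} = \left(-101 - 132\right) 25 = \left(-233\right) 25 = -5825$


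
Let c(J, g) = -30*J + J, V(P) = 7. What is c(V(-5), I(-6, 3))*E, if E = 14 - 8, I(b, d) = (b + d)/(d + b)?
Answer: -1218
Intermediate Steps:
I(b, d) = 1 (I(b, d) = (b + d)/(b + d) = 1)
c(J, g) = -29*J
E = 6
c(V(-5), I(-6, 3))*E = -29*7*6 = -203*6 = -1218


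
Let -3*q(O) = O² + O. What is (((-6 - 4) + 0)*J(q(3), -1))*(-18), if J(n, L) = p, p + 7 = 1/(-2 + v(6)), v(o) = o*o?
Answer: -21330/17 ≈ -1254.7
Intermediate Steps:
v(o) = o²
q(O) = -O/3 - O²/3 (q(O) = -(O² + O)/3 = -(O + O²)/3 = -O/3 - O²/3)
p = -237/34 (p = -7 + 1/(-2 + 6²) = -7 + 1/(-2 + 36) = -7 + 1/34 = -237/34 ≈ -6.9706)
J(n, L) = -237/34
(((-6 - 4) + 0)*J(q(3), -1))*(-18) = (((-6 - 4) + 0)*(-237/34))*(-18) = ((-10 + 0)*(-237/34))*(-18) = -10*(-237/34)*(-18) = (1185/17)*(-18) = -21330/17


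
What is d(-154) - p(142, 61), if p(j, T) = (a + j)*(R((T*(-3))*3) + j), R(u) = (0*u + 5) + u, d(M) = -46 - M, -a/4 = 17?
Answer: 29856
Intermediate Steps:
a = -68 (a = -4*17 = -68)
R(u) = 5 + u (R(u) = (0 + 5) + u = 5 + u)
p(j, T) = (-68 + j)*(5 + j - 9*T) (p(j, T) = (-68 + j)*((5 + (T*(-3))*3) + j) = (-68 + j)*((5 - 3*T*3) + j) = (-68 + j)*((5 - 9*T) + j) = (-68 + j)*(5 + j - 9*T))
d(-154) - p(142, 61) = (-46 - 1*(-154)) - (-340 + 142² - 63*142 + 612*61 - 9*61*142) = (-46 + 154) - (-340 + 20164 - 8946 + 37332 - 77958) = 108 - 1*(-29748) = 108 + 29748 = 29856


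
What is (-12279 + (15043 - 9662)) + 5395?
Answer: -1503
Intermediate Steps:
(-12279 + (15043 - 9662)) + 5395 = (-12279 + 5381) + 5395 = -6898 + 5395 = -1503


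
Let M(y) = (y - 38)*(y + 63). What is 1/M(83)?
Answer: 1/6570 ≈ 0.00015221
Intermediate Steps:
M(y) = (-38 + y)*(63 + y)
1/M(83) = 1/(-2394 + 83**2 + 25*83) = 1/(-2394 + 6889 + 2075) = 1/6570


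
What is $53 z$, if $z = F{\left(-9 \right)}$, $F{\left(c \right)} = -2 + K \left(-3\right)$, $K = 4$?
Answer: $-742$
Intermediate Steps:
$F{\left(c \right)} = -14$ ($F{\left(c \right)} = -2 + 4 \left(-3\right) = -2 - 12 = -14$)
$z = -14$
$53 z = 53 \left(-14\right) = -742$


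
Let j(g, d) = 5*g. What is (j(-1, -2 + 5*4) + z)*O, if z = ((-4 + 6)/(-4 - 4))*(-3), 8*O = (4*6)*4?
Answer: -51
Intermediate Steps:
O = 12 (O = ((4*6)*4)/8 = (24*4)/8 = (⅛)*96 = 12)
z = ¾ (z = (2/(-8))*(-3) = (2*(-⅛))*(-3) = -¼*(-3) = ¾ ≈ 0.75000)
(j(-1, -2 + 5*4) + z)*O = (5*(-1) + ¾)*12 = (-5 + ¾)*12 = -17/4*12 = -51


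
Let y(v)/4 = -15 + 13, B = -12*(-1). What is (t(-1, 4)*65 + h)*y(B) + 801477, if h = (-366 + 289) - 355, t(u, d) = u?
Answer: 805453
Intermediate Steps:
B = 12 (B = -2*(-6) = 12)
h = -432 (h = -77 - 355 = -432)
y(v) = -8 (y(v) = 4*(-15 + 13) = 4*(-2) = -8)
(t(-1, 4)*65 + h)*y(B) + 801477 = (-1*65 - 432)*(-8) + 801477 = (-65 - 432)*(-8) + 801477 = -497*(-8) + 801477 = 3976 + 801477 = 805453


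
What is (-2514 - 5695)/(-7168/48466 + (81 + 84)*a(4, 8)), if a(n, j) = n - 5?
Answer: 198928697/4002029 ≈ 49.707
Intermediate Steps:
a(n, j) = -5 + n
(-2514 - 5695)/(-7168/48466 + (81 + 84)*a(4, 8)) = (-2514 - 5695)/(-7168/48466 + (81 + 84)*(-5 + 4)) = -8209/(-7168*1/48466 + 165*(-1)) = -8209/(-3584/24233 - 165) = -8209/(-4002029/24233) = -8209*(-24233/4002029) = 198928697/4002029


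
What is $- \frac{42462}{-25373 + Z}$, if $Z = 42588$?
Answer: $- \frac{42462}{17215} \approx -2.4666$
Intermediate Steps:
$- \frac{42462}{-25373 + Z} = - \frac{42462}{-25373 + 42588} = - \frac{42462}{17215}$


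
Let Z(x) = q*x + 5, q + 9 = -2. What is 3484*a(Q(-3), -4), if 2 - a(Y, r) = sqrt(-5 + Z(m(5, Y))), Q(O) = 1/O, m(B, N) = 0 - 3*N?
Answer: 6968 - 3484*I*sqrt(11) ≈ 6968.0 - 11555.0*I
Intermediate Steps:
q = -11 (q = -9 - 2 = -11)
m(B, N) = -3*N
Z(x) = 5 - 11*x (Z(x) = -11*x + 5 = 5 - 11*x)
a(Y, r) = 2 - sqrt(33)*sqrt(Y) (a(Y, r) = 2 - sqrt(-5 + (5 - (-33)*Y)) = 2 - sqrt(-5 + (5 + 33*Y)) = 2 - sqrt(33*Y) = 2 - sqrt(33)*sqrt(Y))
3484*a(Q(-3), -4) = 3484*(2 - sqrt(33)*sqrt(1/(-3))) = 3484*(2 - sqrt(33)*sqrt(-1/3)) = 3484*(2 - sqrt(33)*I*sqrt(3)/3) = 3484*(2 - I*sqrt(11)) = 6968 - 3484*I*sqrt(11)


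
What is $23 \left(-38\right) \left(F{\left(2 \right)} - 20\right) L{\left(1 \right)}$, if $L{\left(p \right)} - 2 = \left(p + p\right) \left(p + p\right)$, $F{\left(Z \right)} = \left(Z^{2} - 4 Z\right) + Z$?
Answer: $115368$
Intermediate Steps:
$F{\left(Z \right)} = Z^{2} - 3 Z$
$L{\left(p \right)} = 2 + 4 p^{2}$ ($L{\left(p \right)} = 2 + \left(p + p\right) \left(p + p\right) = 2 + 2 p 2 p = 2 + 4 p^{2}$)
$23 \left(-38\right) \left(F{\left(2 \right)} - 20\right) L{\left(1 \right)} = 23 \left(-38\right) \left(2 \left(-3 + 2\right) - 20\right) \left(2 + 4 \cdot 1^{2}\right) = - 874 \left(2 \left(-1\right) - 20\right) \left(2 + 4 \cdot 1\right) = - 874 \left(-2 - 20\right) \left(2 + 4\right) = - 874 \left(\left(-22\right) 6\right) = \left(-874\right) \left(-132\right) = 115368$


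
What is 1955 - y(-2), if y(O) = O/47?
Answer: 91887/47 ≈ 1955.0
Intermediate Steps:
y(O) = O/47 (y(O) = O*(1/47) = O/47)
1955 - y(-2) = 1955 - (-2)/47 = 1955 - 1*(-2/47) = 1955 + 2/47 = 91887/47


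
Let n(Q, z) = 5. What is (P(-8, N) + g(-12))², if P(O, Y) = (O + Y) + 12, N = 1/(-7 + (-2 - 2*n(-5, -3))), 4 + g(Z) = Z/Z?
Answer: 324/361 ≈ 0.89751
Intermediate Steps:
g(Z) = -3 (g(Z) = -4 + Z/Z = -4 + 1 = -3)
N = -1/19 (N = 1/(-7 + (-2 - 2*5)) = 1/(-7 + (-2 - 10)) = 1/(-7 - 12) = 1/(-19) = -1/19 ≈ -0.052632)
P(O, Y) = 12 + O + Y
(P(-8, N) + g(-12))² = ((12 - 8 - 1/19) - 3)² = (75/19 - 3)² = (18/19)² = 324/361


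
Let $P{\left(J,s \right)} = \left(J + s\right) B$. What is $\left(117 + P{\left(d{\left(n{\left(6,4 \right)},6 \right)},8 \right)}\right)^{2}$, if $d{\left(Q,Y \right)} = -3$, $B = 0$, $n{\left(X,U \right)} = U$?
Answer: $13689$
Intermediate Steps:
$P{\left(J,s \right)} = 0$ ($P{\left(J,s \right)} = \left(J + s\right) 0 = 0$)
$\left(117 + P{\left(d{\left(n{\left(6,4 \right)},6 \right)},8 \right)}\right)^{2} = \left(117 + 0\right)^{2} = 117^{2} = 13689$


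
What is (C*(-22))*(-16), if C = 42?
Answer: 14784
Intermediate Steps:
(C*(-22))*(-16) = (42*(-22))*(-16) = -924*(-16) = 14784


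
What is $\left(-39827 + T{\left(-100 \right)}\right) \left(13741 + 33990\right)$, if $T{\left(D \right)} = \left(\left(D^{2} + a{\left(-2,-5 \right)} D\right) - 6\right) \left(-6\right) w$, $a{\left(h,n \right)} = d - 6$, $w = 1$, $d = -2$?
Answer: $-4992233021$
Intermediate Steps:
$a{\left(h,n \right)} = -8$ ($a{\left(h,n \right)} = -2 - 6 = -8$)
$T{\left(D \right)} = 36 - 6 D^{2} + 48 D$ ($T{\left(D \right)} = \left(\left(D^{2} - 8 D\right) - 6\right) \left(-6\right) 1 = \left(-6 + D^{2} - 8 D\right) \left(-6\right) 1 = \left(36 - 6 D^{2} + 48 D\right) 1 = 36 - 6 D^{2} + 48 D$)
$\left(-39827 + T{\left(-100 \right)}\right) \left(13741 + 33990\right) = \left(-39827 + \left(36 - 6 \left(-100\right)^{2} + 48 \left(-100\right)\right)\right) \left(13741 + 33990\right) = \left(-39827 - 64764\right) 47731 = \left(-104591\right) 47731 = -4992233021$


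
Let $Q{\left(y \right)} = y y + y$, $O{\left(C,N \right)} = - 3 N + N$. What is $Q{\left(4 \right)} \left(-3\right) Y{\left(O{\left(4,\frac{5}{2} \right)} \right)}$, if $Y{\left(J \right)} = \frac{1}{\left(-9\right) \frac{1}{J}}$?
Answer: $- \frac{100}{3} \approx -33.333$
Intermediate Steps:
$O{\left(C,N \right)} = - 2 N$
$Q{\left(y \right)} = y + y^{2}$ ($Q{\left(y \right)} = y^{2} + y = y + y^{2}$)
$Y{\left(J \right)} = - \frac{J}{9}$
$Q{\left(4 \right)} \left(-3\right) Y{\left(O{\left(4,\frac{5}{2} \right)} \right)} = 4 \left(1 + 4\right) \left(-3\right) \left(- \frac{\left(-2\right) \frac{5}{2}}{9}\right) = 4 \cdot 5 \left(-3\right) \left(- \frac{\left(-2\right) 5 \cdot \frac{1}{2}}{9}\right) = 20 \left(-3\right) \left(- \frac{\left(-2\right) \frac{5}{2}}{9}\right) = - 60 \left(\left(- \frac{1}{9}\right) \left(-5\right)\right) = \left(-60\right) \frac{5}{9} = - \frac{100}{3}$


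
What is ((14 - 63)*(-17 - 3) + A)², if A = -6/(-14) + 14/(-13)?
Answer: 7942552641/8281 ≈ 9.5913e+5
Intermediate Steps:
A = -59/91 (A = -6*(-1/14) + 14*(-1/13) = 3/7 - 14/13 = -59/91 ≈ -0.64835)
((14 - 63)*(-17 - 3) + A)² = ((14 - 63)*(-17 - 3) - 59/91)² = (-49*(-20) - 59/91)² = (980 - 59/91)² = (89121/91)² = 7942552641/8281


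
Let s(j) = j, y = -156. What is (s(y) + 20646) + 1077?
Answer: 21567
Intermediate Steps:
(s(y) + 20646) + 1077 = (-156 + 20646) + 1077 = 20490 + 1077 = 21567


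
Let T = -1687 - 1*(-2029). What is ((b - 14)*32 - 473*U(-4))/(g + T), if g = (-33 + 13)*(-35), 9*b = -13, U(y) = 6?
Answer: -14995/4689 ≈ -3.1979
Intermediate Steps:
b = -13/9 (b = (1/9)*(-13) = -13/9 ≈ -1.4444)
T = 342 (T = -1687 + 2029 = 342)
g = 700 (g = -20*(-35) = 700)
((b - 14)*32 - 473*U(-4))/(g + T) = ((-13/9 - 14)*32 - 473*6)/(700 + 342) = (-139/9*32 - 2838)/1042 = (-4448/9 - 2838)*(1/1042) = -29990/9*1/1042 = -14995/4689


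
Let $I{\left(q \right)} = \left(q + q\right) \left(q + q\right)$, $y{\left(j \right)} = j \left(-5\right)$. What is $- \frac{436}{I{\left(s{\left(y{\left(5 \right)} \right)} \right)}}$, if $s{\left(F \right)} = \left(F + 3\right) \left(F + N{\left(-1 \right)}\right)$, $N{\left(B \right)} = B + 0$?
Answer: $- \frac{109}{327184} \approx -0.00033315$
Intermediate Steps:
$N{\left(B \right)} = B$
$y{\left(j \right)} = - 5 j$
$s{\left(F \right)} = \left(-1 + F\right) \left(3 + F\right)$ ($s{\left(F \right)} = \left(F + 3\right) \left(F - 1\right) = \left(3 + F\right) \left(-1 + F\right) = \left(-1 + F\right) \left(3 + F\right)$)
$I{\left(q \right)} = 4 q^{2}$ ($I{\left(q \right)} = 2 q 2 q = 4 q^{2}$)
$- \frac{436}{I{\left(s{\left(y{\left(5 \right)} \right)} \right)}} = - \frac{436}{4 \left(-3 + \left(\left(-5\right) 5\right)^{2} + 2 \left(\left(-5\right) 5\right)\right)^{2}} = - \frac{436}{4 \left(-3 + \left(-25\right)^{2} + 2 \left(-25\right)\right)^{2}} = - \frac{436}{4 \left(-3 + 625 - 50\right)^{2}} = - \frac{436}{4 \cdot 572^{2}} = - \frac{436}{4 \cdot 327184} = - \frac{436}{1308736} = \left(-436\right) \frac{1}{1308736} = - \frac{109}{327184}$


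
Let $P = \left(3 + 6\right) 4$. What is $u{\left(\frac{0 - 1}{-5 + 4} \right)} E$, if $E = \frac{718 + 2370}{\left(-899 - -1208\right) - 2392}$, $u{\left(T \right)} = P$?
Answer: $- \frac{111168}{2083} \approx -53.369$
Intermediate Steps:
$P = 36$ ($P = 9 \cdot 4 = 36$)
$u{\left(T \right)} = 36$
$E = - \frac{3088}{2083}$ ($E = \frac{3088}{\left(-899 + 1208\right) - 2392} = \frac{3088}{309 - 2392} = \frac{3088}{-2083} = 3088 \left(- \frac{1}{2083}\right) = - \frac{3088}{2083} \approx -1.4825$)
$u{\left(\frac{0 - 1}{-5 + 4} \right)} E = 36 \left(- \frac{3088}{2083}\right) = - \frac{111168}{2083}$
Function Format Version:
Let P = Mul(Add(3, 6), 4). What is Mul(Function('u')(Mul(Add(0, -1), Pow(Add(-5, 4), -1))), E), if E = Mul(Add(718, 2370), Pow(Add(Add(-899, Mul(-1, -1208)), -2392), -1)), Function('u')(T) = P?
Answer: Rational(-111168, 2083) ≈ -53.369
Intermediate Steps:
P = 36 (P = Mul(9, 4) = 36)
Function('u')(T) = 36
E = Rational(-3088, 2083) (E = Mul(3088, Pow(Add(Add(-899, 1208), -2392), -1)) = Mul(3088, Pow(Add(309, -2392), -1)) = Mul(3088, Pow(-2083, -1)) = Mul(3088, Rational(-1, 2083)) = Rational(-3088, 2083) ≈ -1.4825)
Mul(Function('u')(Mul(Add(0, -1), Pow(Add(-5, 4), -1))), E) = Mul(36, Rational(-3088, 2083)) = Rational(-111168, 2083)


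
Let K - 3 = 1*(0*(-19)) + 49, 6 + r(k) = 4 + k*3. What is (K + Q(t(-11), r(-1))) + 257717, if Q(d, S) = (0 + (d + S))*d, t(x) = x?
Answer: 257945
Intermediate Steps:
r(k) = -2 + 3*k (r(k) = -6 + (4 + k*3) = -6 + (4 + 3*k) = -2 + 3*k)
Q(d, S) = d*(S + d) (Q(d, S) = (0 + (S + d))*d = (S + d)*d = d*(S + d))
K = 52 (K = 3 + (1*(0*(-19)) + 49) = 3 + (1*0 + 49) = 3 + (0 + 49) = 3 + 49 = 52)
(K + Q(t(-11), r(-1))) + 257717 = (52 - 11*((-2 + 3*(-1)) - 11)) + 257717 = (52 - 11*((-2 - 3) - 11)) + 257717 = (52 - 11*(-5 - 11)) + 257717 = (52 - 11*(-16)) + 257717 = (52 + 176) + 257717 = 228 + 257717 = 257945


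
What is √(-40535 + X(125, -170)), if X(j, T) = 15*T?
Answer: I*√43085 ≈ 207.57*I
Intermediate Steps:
√(-40535 + X(125, -170)) = √(-40535 + 15*(-170)) = √(-40535 - 2550) = √(-43085) = I*√43085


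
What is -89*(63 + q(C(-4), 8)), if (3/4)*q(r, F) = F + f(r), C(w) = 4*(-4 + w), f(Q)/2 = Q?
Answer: 3115/3 ≈ 1038.3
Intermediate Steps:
f(Q) = 2*Q
C(w) = -16 + 4*w
q(r, F) = 4*F/3 + 8*r/3 (q(r, F) = 4*(F + 2*r)/3 = 4*F/3 + 8*r/3)
-89*(63 + q(C(-4), 8)) = -89*(63 + ((4/3)*8 + 8*(-16 + 4*(-4))/3)) = -89*(63 + (32/3 + 8*(-16 - 16)/3)) = -89*(63 + (32/3 + (8/3)*(-32))) = -89*(63 + (32/3 - 256/3)) = -89*(63 - 224/3) = -89*(-35/3) = 3115/3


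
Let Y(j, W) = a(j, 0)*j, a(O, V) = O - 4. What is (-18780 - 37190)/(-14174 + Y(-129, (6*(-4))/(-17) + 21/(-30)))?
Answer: -55970/2983 ≈ -18.763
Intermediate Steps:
a(O, V) = -4 + O
Y(j, W) = j*(-4 + j) (Y(j, W) = (-4 + j)*j = j*(-4 + j))
(-18780 - 37190)/(-14174 + Y(-129, (6*(-4))/(-17) + 21/(-30))) = (-18780 - 37190)/(-14174 - 129*(-4 - 129)) = -55970/(-14174 - 129*(-133)) = -55970/(-14174 + 17157) = -55970/2983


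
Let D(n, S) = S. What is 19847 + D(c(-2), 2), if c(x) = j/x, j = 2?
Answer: 19849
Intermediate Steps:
c(x) = 2/x
19847 + D(c(-2), 2) = 19847 + 2 = 19849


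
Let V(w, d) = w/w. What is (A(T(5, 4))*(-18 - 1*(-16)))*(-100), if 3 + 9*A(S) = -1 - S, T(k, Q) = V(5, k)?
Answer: -1000/9 ≈ -111.11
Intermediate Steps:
V(w, d) = 1
T(k, Q) = 1
A(S) = -4/9 - S/9 (A(S) = -⅓ + (-1 - S)/9 = -⅓ + (-⅑ - S/9) = -4/9 - S/9)
(A(T(5, 4))*(-18 - 1*(-16)))*(-100) = ((-4/9 - ⅑*1)*(-18 - 1*(-16)))*(-100) = ((-4/9 - ⅑)*(-18 + 16))*(-100) = -5/9*(-2)*(-100) = (10/9)*(-100) = -1000/9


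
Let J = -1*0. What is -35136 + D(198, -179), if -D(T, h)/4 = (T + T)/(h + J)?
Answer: -6287760/179 ≈ -35127.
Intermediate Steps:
J = 0
D(T, h) = -8*T/h (D(T, h) = -4*(T + T)/(h + 0) = -4*2*T/h = -8*T/h)
-35136 + D(198, -179) = -35136 - 8*198/(-179) = -35136 - 8*198*(-1/179) = -35136 + 1584/179 = -6287760/179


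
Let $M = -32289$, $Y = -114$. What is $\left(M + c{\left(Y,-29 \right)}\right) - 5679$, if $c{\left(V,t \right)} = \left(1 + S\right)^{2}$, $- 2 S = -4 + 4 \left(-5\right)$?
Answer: $-37799$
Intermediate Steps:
$S = 12$ ($S = - \frac{-4 + 4 \left(-5\right)}{2} = - \frac{-4 - 20}{2} = \left(- \frac{1}{2}\right) \left(-24\right) = 12$)
$c{\left(V,t \right)} = 169$ ($c{\left(V,t \right)} = \left(1 + 12\right)^{2} = 13^{2} = 169$)
$\left(M + c{\left(Y,-29 \right)}\right) - 5679 = \left(-32289 + 169\right) - 5679 = -32120 - 5679 = -37799$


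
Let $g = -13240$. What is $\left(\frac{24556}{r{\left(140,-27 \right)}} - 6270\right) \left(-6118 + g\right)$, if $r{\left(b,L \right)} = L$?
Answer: $\frac{3752470868}{27} \approx 1.3898 \cdot 10^{8}$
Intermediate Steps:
$\left(\frac{24556}{r{\left(140,-27 \right)}} - 6270\right) \left(-6118 + g\right) = \left(\frac{24556}{-27} - 6270\right) \left(-6118 - 13240\right) = \left(24556 \left(- \frac{1}{27}\right) - 6270\right) \left(-19358\right) = \left(- \frac{24556}{27} - 6270\right) \left(-19358\right) = \left(- \frac{193846}{27}\right) \left(-19358\right) = \frac{3752470868}{27}$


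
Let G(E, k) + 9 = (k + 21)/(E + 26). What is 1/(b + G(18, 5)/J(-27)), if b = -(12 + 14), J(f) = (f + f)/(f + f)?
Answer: -22/757 ≈ -0.029062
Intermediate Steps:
J(f) = 1 (J(f) = (2*f)/((2*f)) = (2*f)*(1/(2*f)) = 1)
G(E, k) = -9 + (21 + k)/(26 + E) (G(E, k) = -9 + (k + 21)/(E + 26) = -9 + (21 + k)/(26 + E))
b = -26 (b = -1*26 = -26)
1/(b + G(18, 5)/J(-27)) = 1/(-26 + ((-213 + 5 - 9*18)/(26 + 18))/1) = 1/(-26 + ((-213 + 5 - 162)/44)*1) = 1/(-26 + ((1/44)*(-370))*1) = 1/(-26 - 185/22*1) = 1/(-26 - 185/22) = 1/(-757/22) = -22/757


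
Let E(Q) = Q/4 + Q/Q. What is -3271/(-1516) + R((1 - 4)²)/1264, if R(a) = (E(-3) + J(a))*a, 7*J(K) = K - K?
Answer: 4137955/1916224 ≈ 2.1594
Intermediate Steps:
J(K) = 0 (J(K) = (K - K)/7 = (⅐)*0 = 0)
E(Q) = 1 + Q/4 (E(Q) = Q*(¼) + 1 = Q/4 + 1 = 1 + Q/4)
R(a) = a/4 (R(a) = ((1 + (¼)*(-3)) + 0)*a = ((1 - ¾) + 0)*a = (¼ + 0)*a = a/4)
-3271/(-1516) + R((1 - 4)²)/1264 = -3271/(-1516) + ((1 - 4)²/4)/1264 = -3271*(-1/1516) + ((¼)*(-3)²)*(1/1264) = 3271/1516 + ((¼)*9)*(1/1264) = 3271/1516 + (9/4)*(1/1264) = 3271/1516 + 9/5056 = 4137955/1916224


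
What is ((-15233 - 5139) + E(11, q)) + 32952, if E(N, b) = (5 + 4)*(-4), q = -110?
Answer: 12544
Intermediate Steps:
E(N, b) = -36 (E(N, b) = 9*(-4) = -36)
((-15233 - 5139) + E(11, q)) + 32952 = ((-15233 - 5139) - 36) + 32952 = (-20372 - 36) + 32952 = -20408 + 32952 = 12544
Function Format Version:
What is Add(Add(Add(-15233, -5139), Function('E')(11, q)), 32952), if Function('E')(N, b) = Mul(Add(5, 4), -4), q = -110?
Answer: 12544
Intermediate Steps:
Function('E')(N, b) = -36 (Function('E')(N, b) = Mul(9, -4) = -36)
Add(Add(Add(-15233, -5139), Function('E')(11, q)), 32952) = Add(Add(Add(-15233, -5139), -36), 32952) = Add(Add(-20372, -36), 32952) = Add(-20408, 32952) = 12544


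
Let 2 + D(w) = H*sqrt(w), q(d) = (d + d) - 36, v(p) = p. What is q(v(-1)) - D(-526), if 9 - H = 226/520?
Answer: -36 - 2227*I*sqrt(526)/260 ≈ -36.0 - 196.44*I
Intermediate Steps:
q(d) = -36 + 2*d (q(d) = 2*d - 36 = -36 + 2*d)
H = 2227/260 (H = 9 - 226/520 = 9 - 1*113/260 = 9 - 113/260 = 2227/260 ≈ 8.5654)
D(w) = -2 + 2227*sqrt(w)/260
q(v(-1)) - D(-526) = (-36 + 2*(-1)) - (-2 + 2227*sqrt(-526)/260) = (-36 - 2) - (-2 + 2227*(I*sqrt(526))/260) = -38 - (-2 + 2227*I*sqrt(526)/260) = -38 + (2 - 2227*I*sqrt(526)/260) = -36 - 2227*I*sqrt(526)/260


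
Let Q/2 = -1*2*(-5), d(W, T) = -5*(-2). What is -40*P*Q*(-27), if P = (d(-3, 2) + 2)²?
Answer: 3110400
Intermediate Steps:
d(W, T) = 10
P = 144 (P = (10 + 2)² = 12² = 144)
Q = 20 (Q = 2*(-1*2*(-5)) = 2*(-2*(-5)) = 2*10 = 20)
-40*P*Q*(-27) = -5760*20*(-27) = -40*2880*(-27) = -115200*(-27) = 3110400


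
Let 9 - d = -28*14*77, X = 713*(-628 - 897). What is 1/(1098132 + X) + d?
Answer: 326295752/10807 ≈ 30193.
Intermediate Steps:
X = -1087325 (X = 713*(-1525) = -1087325)
d = 30193 (d = 9 - (-28*14)*77 = 9 - (-392)*77 = 9 - 1*(-30184) = 9 + 30184 = 30193)
1/(1098132 + X) + d = 1/(1098132 - 1087325) + 30193 = 1/10807 + 30193 = 326295752/10807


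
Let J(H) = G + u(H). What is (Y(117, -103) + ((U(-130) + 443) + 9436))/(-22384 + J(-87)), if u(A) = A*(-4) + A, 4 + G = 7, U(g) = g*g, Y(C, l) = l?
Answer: -6669/5530 ≈ -1.2060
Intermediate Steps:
U(g) = g**2
G = 3 (G = -4 + 7 = 3)
u(A) = -3*A (u(A) = -4*A + A = -3*A)
J(H) = 3 - 3*H
(Y(117, -103) + ((U(-130) + 443) + 9436))/(-22384 + J(-87)) = (-103 + (((-130)**2 + 443) + 9436))/(-22384 + (3 - 3*(-87))) = (-103 + ((16900 + 443) + 9436))/(-22384 + (3 + 261)) = (-103 + (17343 + 9436))/(-22384 + 264) = (-103 + 26779)/(-22120) = 26676*(-1/22120) = -6669/5530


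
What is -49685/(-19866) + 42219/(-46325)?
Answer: 1462934971/920292450 ≈ 1.5896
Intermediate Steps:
-49685/(-19866) + 42219/(-46325) = -49685*(-1/19866) + 42219*(-1/46325) = 49685/19866 - 42219/46325 = 1462934971/920292450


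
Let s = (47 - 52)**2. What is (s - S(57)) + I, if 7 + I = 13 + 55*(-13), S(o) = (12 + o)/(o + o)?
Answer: -26015/38 ≈ -684.61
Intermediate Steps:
S(o) = (12 + o)/(2*o) (S(o) = (12 + o)/((2*o)) = (12 + o)*(1/(2*o)) = (12 + o)/(2*o))
s = 25 (s = (-5)**2 = 25)
I = -709 (I = -7 + (13 + 55*(-13)) = -7 + (13 - 715) = -7 - 702 = -709)
(s - S(57)) + I = (25 - (12 + 57)/(2*57)) - 709 = (25 - 69/(2*57)) - 709 = (25 - 1*23/38) - 709 = (25 - 23/38) - 709 = 927/38 - 709 = -26015/38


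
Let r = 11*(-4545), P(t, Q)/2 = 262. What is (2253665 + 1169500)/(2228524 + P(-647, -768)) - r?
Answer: 37148225975/743016 ≈ 49997.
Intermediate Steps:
P(t, Q) = 524 (P(t, Q) = 2*262 = 524)
r = -49995
(2253665 + 1169500)/(2228524 + P(-647, -768)) - r = (2253665 + 1169500)/(2228524 + 524) - 1*(-49995) = 3423165/2229048 + 49995 = 3423165*(1/2229048) + 49995 = 1141055/743016 + 49995 = 37148225975/743016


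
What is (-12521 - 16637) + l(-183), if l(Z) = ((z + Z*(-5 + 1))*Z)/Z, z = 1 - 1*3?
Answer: -28428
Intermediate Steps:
z = -2 (z = 1 - 3 = -2)
l(Z) = -2 - 4*Z (l(Z) = ((-2 + Z*(-5 + 1))*Z)/Z = ((-2 + Z*(-4))*Z)/Z = ((-2 - 4*Z)*Z)/Z = (Z*(-2 - 4*Z))/Z = -2 - 4*Z)
(-12521 - 16637) + l(-183) = (-12521 - 16637) + (-2 - 4*(-183)) = -29158 + (-2 + 732) = -29158 + 730 = -28428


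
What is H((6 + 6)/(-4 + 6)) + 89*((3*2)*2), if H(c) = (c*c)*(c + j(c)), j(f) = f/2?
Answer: 1392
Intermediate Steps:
j(f) = f/2 (j(f) = f*(½) = f/2)
H(c) = 3*c³/2 (H(c) = (c*c)*(c + c/2) = c²*(3*c/2) = 3*c³/2)
H((6 + 6)/(-4 + 6)) + 89*((3*2)*2) = 3*((6 + 6)/(-4 + 6))³/2 + 89*((3*2)*2) = 3*(12/2)³/2 + 89*(6*2) = 3*(12*(½))³/2 + 89*12 = (3/2)*6³ + 1068 = (3/2)*216 + 1068 = 324 + 1068 = 1392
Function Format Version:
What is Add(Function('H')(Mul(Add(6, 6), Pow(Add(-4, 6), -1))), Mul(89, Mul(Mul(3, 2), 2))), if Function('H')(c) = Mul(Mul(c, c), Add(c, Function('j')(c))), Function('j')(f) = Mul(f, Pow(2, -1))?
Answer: 1392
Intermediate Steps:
Function('j')(f) = Mul(Rational(1, 2), f) (Function('j')(f) = Mul(f, Rational(1, 2)) = Mul(Rational(1, 2), f))
Function('H')(c) = Mul(Rational(3, 2), Pow(c, 3)) (Function('H')(c) = Mul(Mul(c, c), Add(c, Mul(Rational(1, 2), c))) = Mul(Pow(c, 2), Mul(Rational(3, 2), c)) = Mul(Rational(3, 2), Pow(c, 3)))
Add(Function('H')(Mul(Add(6, 6), Pow(Add(-4, 6), -1))), Mul(89, Mul(Mul(3, 2), 2))) = Add(Mul(Rational(3, 2), Pow(Mul(Add(6, 6), Pow(Add(-4, 6), -1)), 3)), Mul(89, Mul(Mul(3, 2), 2))) = Add(Mul(Rational(3, 2), Pow(Mul(12, Pow(2, -1)), 3)), Mul(89, Mul(6, 2))) = Add(Mul(Rational(3, 2), Pow(Mul(12, Rational(1, 2)), 3)), Mul(89, 12)) = Add(Mul(Rational(3, 2), Pow(6, 3)), 1068) = Add(Mul(Rational(3, 2), 216), 1068) = Add(324, 1068) = 1392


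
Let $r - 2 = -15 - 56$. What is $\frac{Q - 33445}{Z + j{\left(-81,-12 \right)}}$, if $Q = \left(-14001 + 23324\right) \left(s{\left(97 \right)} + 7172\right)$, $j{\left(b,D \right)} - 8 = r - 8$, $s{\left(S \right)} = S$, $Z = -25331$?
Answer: $- \frac{33867721}{12700} \approx -2666.8$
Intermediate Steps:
$r = -69$ ($r = 2 - 71 = -69$)
$j{\left(b,D \right)} = -69$ ($j{\left(b,D \right)} = 8 - 77 = -69$)
$Q = 67768887$ ($Q = \left(-14001 + 23324\right) \left(97 + 7172\right) = 9323 \cdot 7269 = 67768887$)
$\frac{Q - 33445}{Z + j{\left(-81,-12 \right)}} = \frac{67768887 - 33445}{-25331 - 69} = \frac{67735442}{-25400} = 67735442 \left(- \frac{1}{25400}\right) = - \frac{33867721}{12700}$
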